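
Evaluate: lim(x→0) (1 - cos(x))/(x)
This is a 0/0 indeterminate form.

Apply L'Hôpital's rule: differentiate numerator and denominator separately.
  f(x) = 1 - cos(x)   ⇒   f'(x) = sin(x)
  g(x) = x   ⇒   g'(x) = 1
  lim(x→0) f'(x)/g'(x) = lim(x→0) (sin(x))/(1)
  = 0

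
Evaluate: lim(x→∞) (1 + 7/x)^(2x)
This is an exponential indeterminate form.

For exponential indeterminate forms, take the natural log:
  Let L = lim(x→∞) (1 + 7/x)^(2x)
  Then ln(L) = lim(x→∞) [exponent × ln(base)]
  Evaluate using L'Hôpital or standard limits, then exponentiate.
  L = e^(14)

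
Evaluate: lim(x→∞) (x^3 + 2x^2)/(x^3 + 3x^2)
This is an ∞/∞ indeterminate form.

Apply L'Hôpital's rule: differentiate numerator and denominator separately.
  f(x) = x^3 + 2·x^2   ⇒   f'(x) = 3·x^2 + 4·x
  g(x) = x^3 + 3·x^2   ⇒   g'(x) = 3·x^2 + 6·x
  lim(x→∞) f'(x)/g'(x) = lim(x→∞) (3·x^2 + 4·x)/(3·x^2 + 6·x)
  = 1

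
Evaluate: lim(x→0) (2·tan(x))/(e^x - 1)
This is a 0/0 indeterminate form.

Apply L'Hôpital's rule: differentiate numerator and denominator separately.
  f(x) = 2·tan(x)   ⇒   f'(x) = 2·tan(x)^2 + 2
  g(x) = e^(x) - 1   ⇒   g'(x) = e^(x)
  lim(x→0) f'(x)/g'(x) = lim(x→0) (2·tan(x)^2 + 2)/(e^(x))
  = 2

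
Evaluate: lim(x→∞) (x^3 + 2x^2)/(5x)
This is an ∞/∞ indeterminate form.

Apply L'Hôpital's rule: differentiate numerator and denominator separately.
  f(x) = x^3 + 2·x^2   ⇒   f'(x) = 3·x^2 + 4·x
  g(x) = 5·x   ⇒   g'(x) = 5
  lim(x→∞) f'(x)/g'(x) = lim(x→∞) (3·x^2 + 4·x)/(5)
  = ∞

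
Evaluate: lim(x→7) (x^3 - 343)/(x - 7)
This is a standard limit.

Factor or rationalize the expression:
  lim(x→7) (x^3 - 343)/(x - 7) = 147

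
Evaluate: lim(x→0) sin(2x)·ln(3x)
This is a 0·∞ indeterminate form.

Rewrite 0·∞ as a quotient (0/0 or ∞/∞ form), then apply L'Hôpital's rule:
  lim(x→0) sin(2x)·ln(3x) = 0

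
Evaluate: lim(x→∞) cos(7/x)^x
This is an exponential indeterminate form.

For exponential indeterminate forms, take the natural log:
  Let L = lim(x→∞) cos(7/x)^x
  Then ln(L) = lim(x→∞) [exponent × ln(base)]
  Evaluate using L'Hôpital or standard limits, then exponentiate.
  L = 1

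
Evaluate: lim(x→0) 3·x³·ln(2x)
This is a 0·∞ indeterminate form.

Rewrite 0·∞ as a quotient (0/0 or ∞/∞ form), then apply L'Hôpital's rule:
  lim(x→0) 3·x³·ln(2x) = 0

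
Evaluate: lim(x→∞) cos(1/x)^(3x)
This is an exponential indeterminate form.

For exponential indeterminate forms, take the natural log:
  Let L = lim(x→∞) cos(1/x)^(3x)
  Then ln(L) = lim(x→∞) [exponent × ln(base)]
  Evaluate using L'Hôpital or standard limits, then exponentiate.
  L = 1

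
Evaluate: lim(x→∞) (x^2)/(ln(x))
This is an ∞/∞ indeterminate form.

Apply L'Hôpital's rule: differentiate numerator and denominator separately.
  f(x) = x^2   ⇒   f'(x) = 2·x
  g(x) = ln(x)   ⇒   g'(x) = 1/x
  lim(x→∞) f'(x)/g'(x) = lim(x→∞) (2·x)/(1/x)
  = ∞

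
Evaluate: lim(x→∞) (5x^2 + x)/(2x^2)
This is an ∞/∞ indeterminate form.

Apply L'Hôpital's rule: differentiate numerator and denominator separately.
  f(x) = 5·x^2 + x   ⇒   f'(x) = 10·x + 1
  g(x) = 2·x^2   ⇒   g'(x) = 4·x
  lim(x→∞) f'(x)/g'(x) = lim(x→∞) (10·x + 1)/(4·x)
  = 5/2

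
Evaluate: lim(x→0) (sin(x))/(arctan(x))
This is a 0/0 indeterminate form.

Apply L'Hôpital's rule: differentiate numerator and denominator separately.
  f(x) = sin(x)   ⇒   f'(x) = cos(x)
  g(x) = atan(x)   ⇒   g'(x) = 1/(x^2 + 1)
  lim(x→0) f'(x)/g'(x) = lim(x→0) (cos(x))/(1/(x^2 + 1))
  = 1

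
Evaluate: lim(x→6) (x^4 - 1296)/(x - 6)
This is a standard limit.

Factor or rationalize the expression:
  lim(x→6) (x^4 - 1296)/(x - 6) = 864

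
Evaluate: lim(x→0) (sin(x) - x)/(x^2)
This is a 0/0 indeterminate form.

Apply L'Hôpital's rule: differentiate numerator and denominator separately.
  f(x) = -x + sin(x)   ⇒   f'(x) = cos(x) - 1
  g(x) = x^2   ⇒   g'(x) = 2·x
  lim(x→0) f'(x)/g'(x) = lim(x→0) (cos(x) - 1)/(2·x)
  = 0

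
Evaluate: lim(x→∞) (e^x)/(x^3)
This is an ∞/∞ indeterminate form.

Apply L'Hôpital's rule: differentiate numerator and denominator separately.
  f(x) = e^(x)   ⇒   f'(x) = e^(x)
  g(x) = x^3   ⇒   g'(x) = 3·x^2
  lim(x→∞) f'(x)/g'(x) = lim(x→∞) (e^(x))/(3·x^2)
  = ∞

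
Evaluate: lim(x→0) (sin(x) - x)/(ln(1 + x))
This is a 0/0 indeterminate form.

Apply L'Hôpital's rule: differentiate numerator and denominator separately.
  f(x) = -x + sin(x)   ⇒   f'(x) = cos(x) - 1
  g(x) = ln(x + 1)   ⇒   g'(x) = 1/(x + 1)
  lim(x→0) f'(x)/g'(x) = lim(x→0) (cos(x) - 1)/(1/(x + 1))
  = 0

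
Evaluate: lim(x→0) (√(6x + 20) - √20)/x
This is a standard limit.

Factor or rationalize the expression:
  lim(x→0) (√(6x + 20) - √20)/x = 3·sqrt(5)/10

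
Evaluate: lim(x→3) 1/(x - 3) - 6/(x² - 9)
This is an ∞-∞ indeterminate form.

Combine fractions or rationalize to convert ∞-∞ to 0/0 form:
  lim(x→3) 1/(x - 3) - 6/(x² - 9) = 1/6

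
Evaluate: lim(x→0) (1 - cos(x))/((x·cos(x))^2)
This is a 0/0 indeterminate form.

Apply L'Hôpital's rule: differentiate numerator and denominator separately.
  f(x) = 1 - cos(x)   ⇒   f'(x) = sin(x)
  g(x) = x^2·cos(x)^2   ⇒   g'(x) = -2·x^2·sin(x)·cos(x) + 2·x·cos(x)^2
  lim(x→0) f'(x)/g'(x) = lim(x→0) (sin(x))/(-2·x^2·sin(x)·cos(x) + 2·x·cos(x)^2)
  = 1/2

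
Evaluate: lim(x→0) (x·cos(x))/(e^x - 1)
This is a 0/0 indeterminate form.

Apply L'Hôpital's rule: differentiate numerator and denominator separately.
  f(x) = x·cos(x)   ⇒   f'(x) = -x·sin(x) + cos(x)
  g(x) = e^(x) - 1   ⇒   g'(x) = e^(x)
  lim(x→0) f'(x)/g'(x) = lim(x→0) (-x·sin(x) + cos(x))/(e^(x))
  = 1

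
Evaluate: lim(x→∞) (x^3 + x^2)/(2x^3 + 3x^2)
This is an ∞/∞ indeterminate form.

Apply L'Hôpital's rule: differentiate numerator and denominator separately.
  f(x) = x^3 + x^2   ⇒   f'(x) = 3·x^2 + 2·x
  g(x) = 2·x^3 + 3·x^2   ⇒   g'(x) = 6·x^2 + 6·x
  lim(x→∞) f'(x)/g'(x) = lim(x→∞) (3·x^2 + 2·x)/(6·x^2 + 6·x)
  = 1/2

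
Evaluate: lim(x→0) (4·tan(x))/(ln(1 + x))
This is a 0/0 indeterminate form.

Apply L'Hôpital's rule: differentiate numerator and denominator separately.
  f(x) = 4·tan(x)   ⇒   f'(x) = 4·tan(x)^2 + 4
  g(x) = ln(x + 1)   ⇒   g'(x) = 1/(x + 1)
  lim(x→0) f'(x)/g'(x) = lim(x→0) (4·tan(x)^2 + 4)/(1/(x + 1))
  = 4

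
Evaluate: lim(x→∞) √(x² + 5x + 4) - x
This is an ∞-∞ indeterminate form.

Combine fractions or rationalize to convert ∞-∞ to 0/0 form:
  lim(x→∞) √(x² + 5x + 4) - x = 5/2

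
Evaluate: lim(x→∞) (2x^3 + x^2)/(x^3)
This is an ∞/∞ indeterminate form.

Apply L'Hôpital's rule: differentiate numerator and denominator separately.
  f(x) = 2·x^3 + x^2   ⇒   f'(x) = 6·x^2 + 2·x
  g(x) = x^3   ⇒   g'(x) = 3·x^2
  lim(x→∞) f'(x)/g'(x) = lim(x→∞) (6·x^2 + 2·x)/(3·x^2)
  = 2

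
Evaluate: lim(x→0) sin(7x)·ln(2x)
This is a 0·∞ indeterminate form.

Rewrite 0·∞ as a quotient (0/0 or ∞/∞ form), then apply L'Hôpital's rule:
  lim(x→0) sin(7x)·ln(2x) = 0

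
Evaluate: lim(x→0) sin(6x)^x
This is an exponential indeterminate form.

For exponential indeterminate forms, take the natural log:
  Let L = lim(x→0) sin(6x)^x
  Then ln(L) = lim(x→0) [exponent × ln(base)]
  Evaluate using L'Hôpital or standard limits, then exponentiate.
  L = 1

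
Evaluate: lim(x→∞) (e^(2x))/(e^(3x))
This is an ∞/∞ indeterminate form.

Apply L'Hôpital's rule: differentiate numerator and denominator separately.
  f(x) = e^(2·x)   ⇒   f'(x) = 2·e^(2·x)
  g(x) = e^(3·x)   ⇒   g'(x) = 3·e^(3·x)
  lim(x→∞) f'(x)/g'(x) = lim(x→∞) (2·e^(2·x))/(3·e^(3·x))
  = 0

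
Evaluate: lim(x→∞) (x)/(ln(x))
This is an ∞/∞ indeterminate form.

Apply L'Hôpital's rule: differentiate numerator and denominator separately.
  f(x) = x   ⇒   f'(x) = 1
  g(x) = ln(x)   ⇒   g'(x) = 1/x
  lim(x→∞) f'(x)/g'(x) = lim(x→∞) (1)/(1/x)
  = ∞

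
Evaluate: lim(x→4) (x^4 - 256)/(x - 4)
This is a standard limit.

Factor or rationalize the expression:
  lim(x→4) (x^4 - 256)/(x - 4) = 256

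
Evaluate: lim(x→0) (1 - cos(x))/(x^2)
This is a 0/0 indeterminate form.

Apply L'Hôpital's rule: differentiate numerator and denominator separately.
  f(x) = 1 - cos(x)   ⇒   f'(x) = sin(x)
  g(x) = x^2   ⇒   g'(x) = 2·x
  lim(x→0) f'(x)/g'(x) = lim(x→0) (sin(x))/(2·x)
  = 1/2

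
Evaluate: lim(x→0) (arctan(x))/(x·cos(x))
This is a 0/0 indeterminate form.

Apply L'Hôpital's rule: differentiate numerator and denominator separately.
  f(x) = atan(x)   ⇒   f'(x) = 1/(x^2 + 1)
  g(x) = x·cos(x)   ⇒   g'(x) = -x·sin(x) + cos(x)
  lim(x→0) f'(x)/g'(x) = lim(x→0) (1/(x^2 + 1))/(-x·sin(x) + cos(x))
  = 1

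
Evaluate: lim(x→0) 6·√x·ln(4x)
This is a 0·∞ indeterminate form.

Rewrite 0·∞ as a quotient (0/0 or ∞/∞ form), then apply L'Hôpital's rule:
  lim(x→0) 6·√x·ln(4x) = 0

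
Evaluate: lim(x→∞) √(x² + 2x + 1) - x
This is an ∞-∞ indeterminate form.

Combine fractions or rationalize to convert ∞-∞ to 0/0 form:
  lim(x→∞) √(x² + 2x + 1) - x = 1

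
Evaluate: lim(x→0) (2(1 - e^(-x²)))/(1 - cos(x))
This is a 0/0 indeterminate form.

Apply L'Hôpital's rule: differentiate numerator and denominator separately.
  f(x) = 2 - 2·e^(-x^2)   ⇒   f'(x) = 4·x·e^(-x^2)
  g(x) = 1 - cos(x)   ⇒   g'(x) = sin(x)
  lim(x→0) f'(x)/g'(x) = lim(x→0) (4·x·e^(-x^2))/(sin(x))
  = 4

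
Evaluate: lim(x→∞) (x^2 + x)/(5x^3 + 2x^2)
This is an ∞/∞ indeterminate form.

Apply L'Hôpital's rule: differentiate numerator and denominator separately.
  f(x) = x^2 + x   ⇒   f'(x) = 2·x + 1
  g(x) = 5·x^3 + 2·x^2   ⇒   g'(x) = 15·x^2 + 4·x
  lim(x→∞) f'(x)/g'(x) = lim(x→∞) (2·x + 1)/(15·x^2 + 4·x)
  = 0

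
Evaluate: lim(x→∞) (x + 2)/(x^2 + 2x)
This is an ∞/∞ indeterminate form.

Apply L'Hôpital's rule: differentiate numerator and denominator separately.
  f(x) = x + 2   ⇒   f'(x) = 1
  g(x) = x^2 + 2·x   ⇒   g'(x) = 2·x + 2
  lim(x→∞) f'(x)/g'(x) = lim(x→∞) (1)/(2·x + 2)
  = 0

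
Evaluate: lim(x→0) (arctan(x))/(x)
This is a 0/0 indeterminate form.

Apply L'Hôpital's rule: differentiate numerator and denominator separately.
  f(x) = atan(x)   ⇒   f'(x) = 1/(x^2 + 1)
  g(x) = x   ⇒   g'(x) = 1
  lim(x→0) f'(x)/g'(x) = lim(x→0) (1/(x^2 + 1))/(1)
  = 1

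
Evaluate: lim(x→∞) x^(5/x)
This is an exponential indeterminate form.

For exponential indeterminate forms, take the natural log:
  Let L = lim(x→∞) x^(5/x)
  Then ln(L) = lim(x→∞) [exponent × ln(base)]
  Evaluate using L'Hôpital or standard limits, then exponentiate.
  L = 1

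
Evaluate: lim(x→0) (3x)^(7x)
This is an exponential indeterminate form.

For exponential indeterminate forms, take the natural log:
  Let L = lim(x→0) (3x)^(7x)
  Then ln(L) = lim(x→0) [exponent × ln(base)]
  Evaluate using L'Hôpital or standard limits, then exponentiate.
  L = 1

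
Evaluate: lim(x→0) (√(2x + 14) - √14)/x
This is a standard limit.

Factor or rationalize the expression:
  lim(x→0) (√(2x + 14) - √14)/x = sqrt(14)/14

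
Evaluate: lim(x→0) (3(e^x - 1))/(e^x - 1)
This is a 0/0 indeterminate form.

Apply L'Hôpital's rule: differentiate numerator and denominator separately.
  f(x) = 3·e^(x) - 3   ⇒   f'(x) = 3·e^(x)
  g(x) = e^(x) - 1   ⇒   g'(x) = e^(x)
  lim(x→0) f'(x)/g'(x) = lim(x→0) (3·e^(x))/(e^(x))
  = 3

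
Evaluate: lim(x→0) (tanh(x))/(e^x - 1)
This is a 0/0 indeterminate form.

Apply L'Hôpital's rule: differentiate numerator and denominator separately.
  f(x) = tanh(x)   ⇒   f'(x) = 1 - tanh(x)^2
  g(x) = e^(x) - 1   ⇒   g'(x) = e^(x)
  lim(x→0) f'(x)/g'(x) = lim(x→0) (1 - tanh(x)^2)/(e^(x))
  = 1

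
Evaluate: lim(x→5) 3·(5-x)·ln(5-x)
This is a 0·∞ indeterminate form.

Rewrite 0·∞ as a quotient (0/0 or ∞/∞ form), then apply L'Hôpital's rule:
  lim(x→5) 3·(5-x)·ln(5-x) = 0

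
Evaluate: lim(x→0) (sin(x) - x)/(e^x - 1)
This is a 0/0 indeterminate form.

Apply L'Hôpital's rule: differentiate numerator and denominator separately.
  f(x) = -x + sin(x)   ⇒   f'(x) = cos(x) - 1
  g(x) = e^(x) - 1   ⇒   g'(x) = e^(x)
  lim(x→0) f'(x)/g'(x) = lim(x→0) (cos(x) - 1)/(e^(x))
  = 0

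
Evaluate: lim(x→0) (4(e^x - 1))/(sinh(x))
This is a 0/0 indeterminate form.

Apply L'Hôpital's rule: differentiate numerator and denominator separately.
  f(x) = 4·e^(x) - 4   ⇒   f'(x) = 4·e^(x)
  g(x) = sinh(x)   ⇒   g'(x) = cosh(x)
  lim(x→0) f'(x)/g'(x) = lim(x→0) (4·e^(x))/(cosh(x))
  = 4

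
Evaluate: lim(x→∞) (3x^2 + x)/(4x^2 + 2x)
This is an ∞/∞ indeterminate form.

Apply L'Hôpital's rule: differentiate numerator and denominator separately.
  f(x) = 3·x^2 + x   ⇒   f'(x) = 6·x + 1
  g(x) = 4·x^2 + 2·x   ⇒   g'(x) = 8·x + 2
  lim(x→∞) f'(x)/g'(x) = lim(x→∞) (6·x + 1)/(8·x + 2)
  = 3/4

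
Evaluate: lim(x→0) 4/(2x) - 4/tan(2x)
This is an ∞-∞ indeterminate form.

Combine fractions or rationalize to convert ∞-∞ to 0/0 form:
  lim(x→0) 4/(2x) - 4/tan(2x) = 0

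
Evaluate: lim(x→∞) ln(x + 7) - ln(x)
This is an ∞-∞ indeterminate form.

Combine fractions or rationalize to convert ∞-∞ to 0/0 form:
  lim(x→∞) ln(x + 7) - ln(x) = 0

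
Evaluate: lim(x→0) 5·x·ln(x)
This is a 0·∞ indeterminate form.

Rewrite 0·∞ as a quotient (0/0 or ∞/∞ form), then apply L'Hôpital's rule:
  lim(x→0) 5·x·ln(x) = 0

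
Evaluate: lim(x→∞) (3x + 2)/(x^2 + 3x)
This is an ∞/∞ indeterminate form.

Apply L'Hôpital's rule: differentiate numerator and denominator separately.
  f(x) = 3·x + 2   ⇒   f'(x) = 3
  g(x) = x^2 + 3·x   ⇒   g'(x) = 2·x + 3
  lim(x→∞) f'(x)/g'(x) = lim(x→∞) (3)/(2·x + 3)
  = 0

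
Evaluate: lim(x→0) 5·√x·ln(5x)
This is a 0·∞ indeterminate form.

Rewrite 0·∞ as a quotient (0/0 or ∞/∞ form), then apply L'Hôpital's rule:
  lim(x→0) 5·√x·ln(5x) = 0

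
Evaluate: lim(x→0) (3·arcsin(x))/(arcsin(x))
This is a 0/0 indeterminate form.

Apply L'Hôpital's rule: differentiate numerator and denominator separately.
  f(x) = 3·asin(x)   ⇒   f'(x) = 3/sqrt(1 - x^2)
  g(x) = asin(x)   ⇒   g'(x) = 1/sqrt(1 - x^2)
  lim(x→0) f'(x)/g'(x) = lim(x→0) (3/sqrt(1 - x^2))/(1/sqrt(1 - x^2))
  = 3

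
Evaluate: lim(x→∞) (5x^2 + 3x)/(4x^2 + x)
This is an ∞/∞ indeterminate form.

Apply L'Hôpital's rule: differentiate numerator and denominator separately.
  f(x) = 5·x^2 + 3·x   ⇒   f'(x) = 10·x + 3
  g(x) = 4·x^2 + x   ⇒   g'(x) = 8·x + 1
  lim(x→∞) f'(x)/g'(x) = lim(x→∞) (10·x + 3)/(8·x + 1)
  = 5/4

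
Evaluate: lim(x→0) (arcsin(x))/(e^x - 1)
This is a 0/0 indeterminate form.

Apply L'Hôpital's rule: differentiate numerator and denominator separately.
  f(x) = asin(x)   ⇒   f'(x) = 1/sqrt(1 - x^2)
  g(x) = e^(x) - 1   ⇒   g'(x) = e^(x)
  lim(x→0) f'(x)/g'(x) = lim(x→0) (1/sqrt(1 - x^2))/(e^(x))
  = 1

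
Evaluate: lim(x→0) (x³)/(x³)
This is a 0/0 indeterminate form.

Apply L'Hôpital's rule: differentiate numerator and denominator separately.
  f(x) = x^3   ⇒   f'(x) = 3·x^2
  g(x) = x^3   ⇒   g'(x) = 3·x^2
  lim(x→0) f'(x)/g'(x) = lim(x→0) (3·x^2)/(3·x^2)
  = 1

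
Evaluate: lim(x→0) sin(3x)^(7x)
This is an exponential indeterminate form.

For exponential indeterminate forms, take the natural log:
  Let L = lim(x→0) sin(3x)^(7x)
  Then ln(L) = lim(x→0) [exponent × ln(base)]
  Evaluate using L'Hôpital or standard limits, then exponentiate.
  L = 1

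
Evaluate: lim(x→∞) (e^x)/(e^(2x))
This is an ∞/∞ indeterminate form.

Apply L'Hôpital's rule: differentiate numerator and denominator separately.
  f(x) = e^(x)   ⇒   f'(x) = e^(x)
  g(x) = e^(2·x)   ⇒   g'(x) = 2·e^(2·x)
  lim(x→∞) f'(x)/g'(x) = lim(x→∞) (e^(x))/(2·e^(2·x))
  = 0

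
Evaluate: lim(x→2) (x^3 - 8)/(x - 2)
This is a standard limit.

Factor or rationalize the expression:
  lim(x→2) (x^3 - 8)/(x - 2) = 12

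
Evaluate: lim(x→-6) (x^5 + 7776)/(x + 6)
This is a standard limit.

Factor or rationalize the expression:
  lim(x→-6) (x^5 + 7776)/(x + 6) = 6480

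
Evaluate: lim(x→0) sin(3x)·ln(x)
This is a 0·∞ indeterminate form.

Rewrite 0·∞ as a quotient (0/0 or ∞/∞ form), then apply L'Hôpital's rule:
  lim(x→0) sin(3x)·ln(x) = 0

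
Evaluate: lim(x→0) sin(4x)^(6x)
This is an exponential indeterminate form.

For exponential indeterminate forms, take the natural log:
  Let L = lim(x→0) sin(4x)^(6x)
  Then ln(L) = lim(x→0) [exponent × ln(base)]
  Evaluate using L'Hôpital or standard limits, then exponentiate.
  L = 1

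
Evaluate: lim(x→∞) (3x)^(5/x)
This is an exponential indeterminate form.

For exponential indeterminate forms, take the natural log:
  Let L = lim(x→∞) (3x)^(5/x)
  Then ln(L) = lim(x→∞) [exponent × ln(base)]
  Evaluate using L'Hôpital or standard limits, then exponentiate.
  L = 1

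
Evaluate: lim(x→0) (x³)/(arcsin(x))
This is a 0/0 indeterminate form.

Apply L'Hôpital's rule: differentiate numerator and denominator separately.
  f(x) = x^3   ⇒   f'(x) = 3·x^2
  g(x) = asin(x)   ⇒   g'(x) = 1/sqrt(1 - x^2)
  lim(x→0) f'(x)/g'(x) = lim(x→0) (3·x^2)/(1/sqrt(1 - x^2))
  = 0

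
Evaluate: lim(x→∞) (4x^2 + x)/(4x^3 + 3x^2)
This is an ∞/∞ indeterminate form.

Apply L'Hôpital's rule: differentiate numerator and denominator separately.
  f(x) = 4·x^2 + x   ⇒   f'(x) = 8·x + 1
  g(x) = 4·x^3 + 3·x^2   ⇒   g'(x) = 12·x^2 + 6·x
  lim(x→∞) f'(x)/g'(x) = lim(x→∞) (8·x + 1)/(12·x^2 + 6·x)
  = 0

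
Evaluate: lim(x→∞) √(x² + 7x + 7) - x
This is an ∞-∞ indeterminate form.

Combine fractions or rationalize to convert ∞-∞ to 0/0 form:
  lim(x→∞) √(x² + 7x + 7) - x = 7/2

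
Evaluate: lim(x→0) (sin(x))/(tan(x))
This is a 0/0 indeterminate form.

Apply L'Hôpital's rule: differentiate numerator and denominator separately.
  f(x) = sin(x)   ⇒   f'(x) = cos(x)
  g(x) = tan(x)   ⇒   g'(x) = tan(x)^2 + 1
  lim(x→0) f'(x)/g'(x) = lim(x→0) (cos(x))/(tan(x)^2 + 1)
  = 1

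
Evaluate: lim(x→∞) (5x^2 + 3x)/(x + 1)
This is an ∞/∞ indeterminate form.

Apply L'Hôpital's rule: differentiate numerator and denominator separately.
  f(x) = 5·x^2 + 3·x   ⇒   f'(x) = 10·x + 3
  g(x) = x + 1   ⇒   g'(x) = 1
  lim(x→∞) f'(x)/g'(x) = lim(x→∞) (10·x + 3)/(1)
  = ∞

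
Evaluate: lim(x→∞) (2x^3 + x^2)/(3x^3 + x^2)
This is an ∞/∞ indeterminate form.

Apply L'Hôpital's rule: differentiate numerator and denominator separately.
  f(x) = 2·x^3 + x^2   ⇒   f'(x) = 6·x^2 + 2·x
  g(x) = 3·x^3 + x^2   ⇒   g'(x) = 9·x^2 + 2·x
  lim(x→∞) f'(x)/g'(x) = lim(x→∞) (6·x^2 + 2·x)/(9·x^2 + 2·x)
  = 2/3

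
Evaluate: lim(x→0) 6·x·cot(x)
This is a 0·∞ indeterminate form.

Rewrite 0·∞ as a quotient (0/0 or ∞/∞ form), then apply L'Hôpital's rule:
  lim(x→0) 6·x·cot(x) = 6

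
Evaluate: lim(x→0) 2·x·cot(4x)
This is a 0·∞ indeterminate form.

Rewrite 0·∞ as a quotient (0/0 or ∞/∞ form), then apply L'Hôpital's rule:
  lim(x→0) 2·x·cot(4x) = 1/2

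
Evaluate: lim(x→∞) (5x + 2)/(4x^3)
This is an ∞/∞ indeterminate form.

Apply L'Hôpital's rule: differentiate numerator and denominator separately.
  f(x) = 5·x + 2   ⇒   f'(x) = 5
  g(x) = 4·x^3   ⇒   g'(x) = 12·x^2
  lim(x→∞) f'(x)/g'(x) = lim(x→∞) (5)/(12·x^2)
  = 0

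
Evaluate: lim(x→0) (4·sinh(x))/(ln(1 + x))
This is a 0/0 indeterminate form.

Apply L'Hôpital's rule: differentiate numerator and denominator separately.
  f(x) = 4·sinh(x)   ⇒   f'(x) = 4·cosh(x)
  g(x) = ln(x + 1)   ⇒   g'(x) = 1/(x + 1)
  lim(x→0) f'(x)/g'(x) = lim(x→0) (4·cosh(x))/(1/(x + 1))
  = 4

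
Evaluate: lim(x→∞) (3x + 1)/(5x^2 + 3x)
This is an ∞/∞ indeterminate form.

Apply L'Hôpital's rule: differentiate numerator and denominator separately.
  f(x) = 3·x + 1   ⇒   f'(x) = 3
  g(x) = 5·x^2 + 3·x   ⇒   g'(x) = 10·x + 3
  lim(x→∞) f'(x)/g'(x) = lim(x→∞) (3)/(10·x + 3)
  = 0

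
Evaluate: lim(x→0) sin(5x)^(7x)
This is an exponential indeterminate form.

For exponential indeterminate forms, take the natural log:
  Let L = lim(x→0) sin(5x)^(7x)
  Then ln(L) = lim(x→0) [exponent × ln(base)]
  Evaluate using L'Hôpital or standard limits, then exponentiate.
  L = 1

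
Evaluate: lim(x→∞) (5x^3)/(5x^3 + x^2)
This is an ∞/∞ indeterminate form.

Apply L'Hôpital's rule: differentiate numerator and denominator separately.
  f(x) = 5·x^3   ⇒   f'(x) = 15·x^2
  g(x) = 5·x^3 + x^2   ⇒   g'(x) = 15·x^2 + 2·x
  lim(x→∞) f'(x)/g'(x) = lim(x→∞) (15·x^2)/(15·x^2 + 2·x)
  = 1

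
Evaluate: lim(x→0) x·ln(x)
This is a 0·∞ indeterminate form.

Rewrite 0·∞ as a quotient (0/0 or ∞/∞ form), then apply L'Hôpital's rule:
  lim(x→0) x·ln(x) = 0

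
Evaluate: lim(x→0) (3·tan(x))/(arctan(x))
This is a 0/0 indeterminate form.

Apply L'Hôpital's rule: differentiate numerator and denominator separately.
  f(x) = 3·tan(x)   ⇒   f'(x) = 3·tan(x)^2 + 3
  g(x) = atan(x)   ⇒   g'(x) = 1/(x^2 + 1)
  lim(x→0) f'(x)/g'(x) = lim(x→0) (3·tan(x)^2 + 3)/(1/(x^2 + 1))
  = 3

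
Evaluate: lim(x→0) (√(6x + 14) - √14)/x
This is a standard limit.

Factor or rationalize the expression:
  lim(x→0) (√(6x + 14) - √14)/x = 3·sqrt(14)/14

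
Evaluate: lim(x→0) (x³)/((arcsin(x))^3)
This is a 0/0 indeterminate form.

Apply L'Hôpital's rule: differentiate numerator and denominator separately.
  f(x) = x^3   ⇒   f'(x) = 3·x^2
  g(x) = asin(x)^3   ⇒   g'(x) = 3·asin(x)^2/sqrt(1 - x^2)
  lim(x→0) f'(x)/g'(x) = lim(x→0) (3·x^2)/(3·asin(x)^2/sqrt(1 - x^2))
  = 1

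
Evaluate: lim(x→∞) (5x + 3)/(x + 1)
This is an ∞/∞ indeterminate form.

Apply L'Hôpital's rule: differentiate numerator and denominator separately.
  f(x) = 5·x + 3   ⇒   f'(x) = 5
  g(x) = x + 1   ⇒   g'(x) = 1
  lim(x→∞) f'(x)/g'(x) = lim(x→∞) (5)/(1)
  = 5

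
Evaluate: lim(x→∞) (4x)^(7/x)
This is an exponential indeterminate form.

For exponential indeterminate forms, take the natural log:
  Let L = lim(x→∞) (4x)^(7/x)
  Then ln(L) = lim(x→∞) [exponent × ln(base)]
  Evaluate using L'Hôpital or standard limits, then exponentiate.
  L = 1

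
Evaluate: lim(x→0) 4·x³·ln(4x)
This is a 0·∞ indeterminate form.

Rewrite 0·∞ as a quotient (0/0 or ∞/∞ form), then apply L'Hôpital's rule:
  lim(x→0) 4·x³·ln(4x) = 0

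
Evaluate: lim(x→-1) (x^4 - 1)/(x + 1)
This is a standard limit.

Factor or rationalize the expression:
  lim(x→-1) (x^4 - 1)/(x + 1) = -4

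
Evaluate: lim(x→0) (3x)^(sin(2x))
This is an exponential indeterminate form.

For exponential indeterminate forms, take the natural log:
  Let L = lim(x→0) (3x)^(sin(2x))
  Then ln(L) = lim(x→0) [exponent × ln(base)]
  Evaluate using L'Hôpital or standard limits, then exponentiate.
  L = 1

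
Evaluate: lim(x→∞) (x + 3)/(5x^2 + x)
This is an ∞/∞ indeterminate form.

Apply L'Hôpital's rule: differentiate numerator and denominator separately.
  f(x) = x + 3   ⇒   f'(x) = 1
  g(x) = 5·x^2 + x   ⇒   g'(x) = 10·x + 1
  lim(x→∞) f'(x)/g'(x) = lim(x→∞) (1)/(10·x + 1)
  = 0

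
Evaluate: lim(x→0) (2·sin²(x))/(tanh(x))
This is a 0/0 indeterminate form.

Apply L'Hôpital's rule: differentiate numerator and denominator separately.
  f(x) = 2·sin(x)^2   ⇒   f'(x) = 4·sin(x)·cos(x)
  g(x) = tanh(x)   ⇒   g'(x) = 1 - tanh(x)^2
  lim(x→0) f'(x)/g'(x) = lim(x→0) (4·sin(x)·cos(x))/(1 - tanh(x)^2)
  = 0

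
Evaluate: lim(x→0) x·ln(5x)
This is a 0·∞ indeterminate form.

Rewrite 0·∞ as a quotient (0/0 or ∞/∞ form), then apply L'Hôpital's rule:
  lim(x→0) x·ln(5x) = 0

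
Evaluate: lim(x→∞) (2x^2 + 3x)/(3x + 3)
This is an ∞/∞ indeterminate form.

Apply L'Hôpital's rule: differentiate numerator and denominator separately.
  f(x) = 2·x^2 + 3·x   ⇒   f'(x) = 4·x + 3
  g(x) = 3·x + 3   ⇒   g'(x) = 3
  lim(x→∞) f'(x)/g'(x) = lim(x→∞) (4·x + 3)/(3)
  = ∞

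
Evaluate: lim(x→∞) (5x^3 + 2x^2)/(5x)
This is an ∞/∞ indeterminate form.

Apply L'Hôpital's rule: differentiate numerator and denominator separately.
  f(x) = 5·x^3 + 2·x^2   ⇒   f'(x) = 15·x^2 + 4·x
  g(x) = 5·x   ⇒   g'(x) = 5
  lim(x→∞) f'(x)/g'(x) = lim(x→∞) (15·x^2 + 4·x)/(5)
  = ∞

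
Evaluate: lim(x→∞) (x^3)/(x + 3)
This is an ∞/∞ indeterminate form.

Apply L'Hôpital's rule: differentiate numerator and denominator separately.
  f(x) = x^3   ⇒   f'(x) = 3·x^2
  g(x) = x + 3   ⇒   g'(x) = 1
  lim(x→∞) f'(x)/g'(x) = lim(x→∞) (3·x^2)/(1)
  = ∞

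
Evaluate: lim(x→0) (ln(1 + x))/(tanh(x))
This is a 0/0 indeterminate form.

Apply L'Hôpital's rule: differentiate numerator and denominator separately.
  f(x) = ln(x + 1)   ⇒   f'(x) = 1/(x + 1)
  g(x) = tanh(x)   ⇒   g'(x) = 1 - tanh(x)^2
  lim(x→0) f'(x)/g'(x) = lim(x→0) (1/(x + 1))/(1 - tanh(x)^2)
  = 1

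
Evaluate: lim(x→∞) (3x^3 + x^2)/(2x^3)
This is an ∞/∞ indeterminate form.

Apply L'Hôpital's rule: differentiate numerator and denominator separately.
  f(x) = 3·x^3 + x^2   ⇒   f'(x) = 9·x^2 + 2·x
  g(x) = 2·x^3   ⇒   g'(x) = 6·x^2
  lim(x→∞) f'(x)/g'(x) = lim(x→∞) (9·x^2 + 2·x)/(6·x^2)
  = 3/2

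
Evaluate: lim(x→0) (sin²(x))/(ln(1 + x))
This is a 0/0 indeterminate form.

Apply L'Hôpital's rule: differentiate numerator and denominator separately.
  f(x) = sin(x)^2   ⇒   f'(x) = 2·sin(x)·cos(x)
  g(x) = ln(x + 1)   ⇒   g'(x) = 1/(x + 1)
  lim(x→0) f'(x)/g'(x) = lim(x→0) (2·sin(x)·cos(x))/(1/(x + 1))
  = 0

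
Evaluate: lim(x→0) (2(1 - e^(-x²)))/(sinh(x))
This is a 0/0 indeterminate form.

Apply L'Hôpital's rule: differentiate numerator and denominator separately.
  f(x) = 2 - 2·e^(-x^2)   ⇒   f'(x) = 4·x·e^(-x^2)
  g(x) = sinh(x)   ⇒   g'(x) = cosh(x)
  lim(x→0) f'(x)/g'(x) = lim(x→0) (4·x·e^(-x^2))/(cosh(x))
  = 0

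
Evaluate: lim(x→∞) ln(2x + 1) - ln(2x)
This is an ∞-∞ indeterminate form.

Combine fractions or rationalize to convert ∞-∞ to 0/0 form:
  lim(x→∞) ln(2x + 1) - ln(2x) = 0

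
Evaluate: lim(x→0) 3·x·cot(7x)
This is a 0·∞ indeterminate form.

Rewrite 0·∞ as a quotient (0/0 or ∞/∞ form), then apply L'Hôpital's rule:
  lim(x→0) 3·x·cot(7x) = 3/7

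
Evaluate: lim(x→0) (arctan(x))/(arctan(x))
This is a 0/0 indeterminate form.

Apply L'Hôpital's rule: differentiate numerator and denominator separately.
  f(x) = atan(x)   ⇒   f'(x) = 1/(x^2 + 1)
  g(x) = atan(x)   ⇒   g'(x) = 1/(x^2 + 1)
  lim(x→0) f'(x)/g'(x) = lim(x→0) (1/(x^2 + 1))/(1/(x^2 + 1))
  = 1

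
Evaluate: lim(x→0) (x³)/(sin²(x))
This is a 0/0 indeterminate form.

Apply L'Hôpital's rule: differentiate numerator and denominator separately.
  f(x) = x^3   ⇒   f'(x) = 3·x^2
  g(x) = sin(x)^2   ⇒   g'(x) = 2·sin(x)·cos(x)
  lim(x→0) f'(x)/g'(x) = lim(x→0) (3·x^2)/(2·sin(x)·cos(x))
  = 0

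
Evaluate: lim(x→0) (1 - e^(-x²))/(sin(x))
This is a 0/0 indeterminate form.

Apply L'Hôpital's rule: differentiate numerator and denominator separately.
  f(x) = 1 - e^(-x^2)   ⇒   f'(x) = 2·x·e^(-x^2)
  g(x) = sin(x)   ⇒   g'(x) = cos(x)
  lim(x→0) f'(x)/g'(x) = lim(x→0) (2·x·e^(-x^2))/(cos(x))
  = 0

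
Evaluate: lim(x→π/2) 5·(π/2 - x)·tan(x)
This is a 0·∞ indeterminate form.

Rewrite 0·∞ as a quotient (0/0 or ∞/∞ form), then apply L'Hôpital's rule:
  lim(x→π/2) 5·(π/2 - x)·tan(x) = 5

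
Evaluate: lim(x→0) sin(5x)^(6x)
This is an exponential indeterminate form.

For exponential indeterminate forms, take the natural log:
  Let L = lim(x→0) sin(5x)^(6x)
  Then ln(L) = lim(x→0) [exponent × ln(base)]
  Evaluate using L'Hôpital or standard limits, then exponentiate.
  L = 1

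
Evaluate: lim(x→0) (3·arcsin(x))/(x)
This is a 0/0 indeterminate form.

Apply L'Hôpital's rule: differentiate numerator and denominator separately.
  f(x) = 3·asin(x)   ⇒   f'(x) = 3/sqrt(1 - x^2)
  g(x) = x   ⇒   g'(x) = 1
  lim(x→0) f'(x)/g'(x) = lim(x→0) (3/sqrt(1 - x^2))/(1)
  = 3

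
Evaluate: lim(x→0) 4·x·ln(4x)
This is a 0·∞ indeterminate form.

Rewrite 0·∞ as a quotient (0/0 or ∞/∞ form), then apply L'Hôpital's rule:
  lim(x→0) 4·x·ln(4x) = 0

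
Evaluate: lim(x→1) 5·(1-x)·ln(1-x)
This is a 0·∞ indeterminate form.

Rewrite 0·∞ as a quotient (0/0 or ∞/∞ form), then apply L'Hôpital's rule:
  lim(x→1) 5·(1-x)·ln(1-x) = 0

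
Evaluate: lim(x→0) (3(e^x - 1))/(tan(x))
This is a 0/0 indeterminate form.

Apply L'Hôpital's rule: differentiate numerator and denominator separately.
  f(x) = 3·e^(x) - 3   ⇒   f'(x) = 3·e^(x)
  g(x) = tan(x)   ⇒   g'(x) = tan(x)^2 + 1
  lim(x→0) f'(x)/g'(x) = lim(x→0) (3·e^(x))/(tan(x)^2 + 1)
  = 3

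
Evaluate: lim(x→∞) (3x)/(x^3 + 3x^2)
This is an ∞/∞ indeterminate form.

Apply L'Hôpital's rule: differentiate numerator and denominator separately.
  f(x) = 3·x   ⇒   f'(x) = 3
  g(x) = x^3 + 3·x^2   ⇒   g'(x) = 3·x^2 + 6·x
  lim(x→∞) f'(x)/g'(x) = lim(x→∞) (3)/(3·x^2 + 6·x)
  = 0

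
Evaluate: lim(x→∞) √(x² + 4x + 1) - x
This is an ∞-∞ indeterminate form.

Combine fractions or rationalize to convert ∞-∞ to 0/0 form:
  lim(x→∞) √(x² + 4x + 1) - x = 2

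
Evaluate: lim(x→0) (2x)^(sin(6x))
This is an exponential indeterminate form.

For exponential indeterminate forms, take the natural log:
  Let L = lim(x→0) (2x)^(sin(6x))
  Then ln(L) = lim(x→0) [exponent × ln(base)]
  Evaluate using L'Hôpital or standard limits, then exponentiate.
  L = 1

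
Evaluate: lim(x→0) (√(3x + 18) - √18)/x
This is a standard limit.

Factor or rationalize the expression:
  lim(x→0) (√(3x + 18) - √18)/x = sqrt(2)/4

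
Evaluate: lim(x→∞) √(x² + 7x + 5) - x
This is an ∞-∞ indeterminate form.

Combine fractions or rationalize to convert ∞-∞ to 0/0 form:
  lim(x→∞) √(x² + 7x + 5) - x = 7/2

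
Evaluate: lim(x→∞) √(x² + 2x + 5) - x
This is an ∞-∞ indeterminate form.

Combine fractions or rationalize to convert ∞-∞ to 0/0 form:
  lim(x→∞) √(x² + 2x + 5) - x = 1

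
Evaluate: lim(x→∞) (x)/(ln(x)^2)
This is an ∞/∞ indeterminate form.

Apply L'Hôpital's rule: differentiate numerator and denominator separately.
  f(x) = x   ⇒   f'(x) = 1
  g(x) = ln(x)^2   ⇒   g'(x) = 2·ln(x)/x
  lim(x→∞) f'(x)/g'(x) = lim(x→∞) (1)/(2·ln(x)/x)
  = ∞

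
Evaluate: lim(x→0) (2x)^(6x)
This is an exponential indeterminate form.

For exponential indeterminate forms, take the natural log:
  Let L = lim(x→0) (2x)^(6x)
  Then ln(L) = lim(x→0) [exponent × ln(base)]
  Evaluate using L'Hôpital or standard limits, then exponentiate.
  L = 1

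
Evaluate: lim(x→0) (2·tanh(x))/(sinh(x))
This is a 0/0 indeterminate form.

Apply L'Hôpital's rule: differentiate numerator and denominator separately.
  f(x) = 2·tanh(x)   ⇒   f'(x) = 2 - 2·tanh(x)^2
  g(x) = sinh(x)   ⇒   g'(x) = cosh(x)
  lim(x→0) f'(x)/g'(x) = lim(x→0) (2 - 2·tanh(x)^2)/(cosh(x))
  = 2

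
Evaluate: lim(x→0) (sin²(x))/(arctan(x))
This is a 0/0 indeterminate form.

Apply L'Hôpital's rule: differentiate numerator and denominator separately.
  f(x) = sin(x)^2   ⇒   f'(x) = 2·sin(x)·cos(x)
  g(x) = atan(x)   ⇒   g'(x) = 1/(x^2 + 1)
  lim(x→0) f'(x)/g'(x) = lim(x→0) (2·sin(x)·cos(x))/(1/(x^2 + 1))
  = 0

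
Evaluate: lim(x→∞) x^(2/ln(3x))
This is an exponential indeterminate form.

For exponential indeterminate forms, take the natural log:
  Let L = lim(x→∞) x^(2/ln(3x))
  Then ln(L) = lim(x→∞) [exponent × ln(base)]
  Evaluate using L'Hôpital or standard limits, then exponentiate.
  L = e²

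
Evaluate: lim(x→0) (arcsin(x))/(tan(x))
This is a 0/0 indeterminate form.

Apply L'Hôpital's rule: differentiate numerator and denominator separately.
  f(x) = asin(x)   ⇒   f'(x) = 1/sqrt(1 - x^2)
  g(x) = tan(x)   ⇒   g'(x) = tan(x)^2 + 1
  lim(x→0) f'(x)/g'(x) = lim(x→0) (1/sqrt(1 - x^2))/(tan(x)^2 + 1)
  = 1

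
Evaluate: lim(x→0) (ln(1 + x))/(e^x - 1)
This is a 0/0 indeterminate form.

Apply L'Hôpital's rule: differentiate numerator and denominator separately.
  f(x) = ln(x + 1)   ⇒   f'(x) = 1/(x + 1)
  g(x) = e^(x) - 1   ⇒   g'(x) = e^(x)
  lim(x→0) f'(x)/g'(x) = lim(x→0) (1/(x + 1))/(e^(x))
  = 1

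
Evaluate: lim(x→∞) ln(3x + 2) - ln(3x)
This is an ∞-∞ indeterminate form.

Combine fractions or rationalize to convert ∞-∞ to 0/0 form:
  lim(x→∞) ln(3x + 2) - ln(3x) = 0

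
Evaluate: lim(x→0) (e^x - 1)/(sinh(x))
This is a 0/0 indeterminate form.

Apply L'Hôpital's rule: differentiate numerator and denominator separately.
  f(x) = e^(x) - 1   ⇒   f'(x) = e^(x)
  g(x) = sinh(x)   ⇒   g'(x) = cosh(x)
  lim(x→0) f'(x)/g'(x) = lim(x→0) (e^(x))/(cosh(x))
  = 1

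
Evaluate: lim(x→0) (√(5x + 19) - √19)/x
This is a standard limit.

Factor or rationalize the expression:
  lim(x→0) (√(5x + 19) - √19)/x = 5·sqrt(19)/38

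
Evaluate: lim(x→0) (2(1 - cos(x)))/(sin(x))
This is a 0/0 indeterminate form.

Apply L'Hôpital's rule: differentiate numerator and denominator separately.
  f(x) = 2 - 2·cos(x)   ⇒   f'(x) = 2·sin(x)
  g(x) = sin(x)   ⇒   g'(x) = cos(x)
  lim(x→0) f'(x)/g'(x) = lim(x→0) (2·sin(x))/(cos(x))
  = 0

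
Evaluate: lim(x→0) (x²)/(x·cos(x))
This is a 0/0 indeterminate form.

Apply L'Hôpital's rule: differentiate numerator and denominator separately.
  f(x) = x^2   ⇒   f'(x) = 2·x
  g(x) = x·cos(x)   ⇒   g'(x) = -x·sin(x) + cos(x)
  lim(x→0) f'(x)/g'(x) = lim(x→0) (2·x)/(-x·sin(x) + cos(x))
  = 0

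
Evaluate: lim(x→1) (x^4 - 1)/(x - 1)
This is a standard limit.

Factor or rationalize the expression:
  lim(x→1) (x^4 - 1)/(x - 1) = 4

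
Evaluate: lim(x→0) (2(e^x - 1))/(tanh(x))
This is a 0/0 indeterminate form.

Apply L'Hôpital's rule: differentiate numerator and denominator separately.
  f(x) = 2·e^(x) - 2   ⇒   f'(x) = 2·e^(x)
  g(x) = tanh(x)   ⇒   g'(x) = 1 - tanh(x)^2
  lim(x→0) f'(x)/g'(x) = lim(x→0) (2·e^(x))/(1 - tanh(x)^2)
  = 2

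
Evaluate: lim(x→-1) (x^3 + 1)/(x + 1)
This is a standard limit.

Factor or rationalize the expression:
  lim(x→-1) (x^3 + 1)/(x + 1) = 3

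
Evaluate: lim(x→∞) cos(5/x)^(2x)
This is an exponential indeterminate form.

For exponential indeterminate forms, take the natural log:
  Let L = lim(x→∞) cos(5/x)^(2x)
  Then ln(L) = lim(x→∞) [exponent × ln(base)]
  Evaluate using L'Hôpital or standard limits, then exponentiate.
  L = 1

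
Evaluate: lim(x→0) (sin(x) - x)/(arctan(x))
This is a 0/0 indeterminate form.

Apply L'Hôpital's rule: differentiate numerator and denominator separately.
  f(x) = -x + sin(x)   ⇒   f'(x) = cos(x) - 1
  g(x) = atan(x)   ⇒   g'(x) = 1/(x^2 + 1)
  lim(x→0) f'(x)/g'(x) = lim(x→0) (cos(x) - 1)/(1/(x^2 + 1))
  = 0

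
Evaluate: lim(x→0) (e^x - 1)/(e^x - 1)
This is a 0/0 indeterminate form.

Apply L'Hôpital's rule: differentiate numerator and denominator separately.
  f(x) = e^(x) - 1   ⇒   f'(x) = e^(x)
  g(x) = e^(x) - 1   ⇒   g'(x) = e^(x)
  lim(x→0) f'(x)/g'(x) = lim(x→0) (e^(x))/(e^(x))
  = 1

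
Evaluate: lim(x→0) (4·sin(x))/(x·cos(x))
This is a 0/0 indeterminate form.

Apply L'Hôpital's rule: differentiate numerator and denominator separately.
  f(x) = 4·sin(x)   ⇒   f'(x) = 4·cos(x)
  g(x) = x·cos(x)   ⇒   g'(x) = -x·sin(x) + cos(x)
  lim(x→0) f'(x)/g'(x) = lim(x→0) (4·cos(x))/(-x·sin(x) + cos(x))
  = 4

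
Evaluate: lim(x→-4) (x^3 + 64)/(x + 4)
This is a standard limit.

Factor or rationalize the expression:
  lim(x→-4) (x^3 + 64)/(x + 4) = 48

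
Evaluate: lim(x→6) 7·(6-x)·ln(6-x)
This is a 0·∞ indeterminate form.

Rewrite 0·∞ as a quotient (0/0 or ∞/∞ form), then apply L'Hôpital's rule:
  lim(x→6) 7·(6-x)·ln(6-x) = 0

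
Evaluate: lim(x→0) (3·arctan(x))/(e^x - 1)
This is a 0/0 indeterminate form.

Apply L'Hôpital's rule: differentiate numerator and denominator separately.
  f(x) = 3·atan(x)   ⇒   f'(x) = 3/(x^2 + 1)
  g(x) = e^(x) - 1   ⇒   g'(x) = e^(x)
  lim(x→0) f'(x)/g'(x) = lim(x→0) (3/(x^2 + 1))/(e^(x))
  = 3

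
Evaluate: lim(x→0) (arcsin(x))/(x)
This is a 0/0 indeterminate form.

Apply L'Hôpital's rule: differentiate numerator and denominator separately.
  f(x) = asin(x)   ⇒   f'(x) = 1/sqrt(1 - x^2)
  g(x) = x   ⇒   g'(x) = 1
  lim(x→0) f'(x)/g'(x) = lim(x→0) (1/sqrt(1 - x^2))/(1)
  = 1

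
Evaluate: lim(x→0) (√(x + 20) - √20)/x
This is a standard limit.

Factor or rationalize the expression:
  lim(x→0) (√(x + 20) - √20)/x = sqrt(5)/20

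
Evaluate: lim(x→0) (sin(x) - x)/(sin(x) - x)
This is a 0/0 indeterminate form.

Apply L'Hôpital's rule: differentiate numerator and denominator separately.
  f(x) = -x + sin(x)   ⇒   f'(x) = cos(x) - 1
  g(x) = -x + sin(x)   ⇒   g'(x) = cos(x) - 1
  lim(x→0) f'(x)/g'(x) = lim(x→0) (cos(x) - 1)/(cos(x) - 1)
  = 1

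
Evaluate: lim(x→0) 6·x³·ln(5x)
This is a 0·∞ indeterminate form.

Rewrite 0·∞ as a quotient (0/0 or ∞/∞ form), then apply L'Hôpital's rule:
  lim(x→0) 6·x³·ln(5x) = 0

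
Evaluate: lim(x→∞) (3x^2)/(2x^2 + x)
This is an ∞/∞ indeterminate form.

Apply L'Hôpital's rule: differentiate numerator and denominator separately.
  f(x) = 3·x^2   ⇒   f'(x) = 6·x
  g(x) = 2·x^2 + x   ⇒   g'(x) = 4·x + 1
  lim(x→∞) f'(x)/g'(x) = lim(x→∞) (6·x)/(4·x + 1)
  = 3/2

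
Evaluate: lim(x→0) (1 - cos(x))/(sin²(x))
This is a 0/0 indeterminate form.

Apply L'Hôpital's rule: differentiate numerator and denominator separately.
  f(x) = 1 - cos(x)   ⇒   f'(x) = sin(x)
  g(x) = sin(x)^2   ⇒   g'(x) = 2·sin(x)·cos(x)
  lim(x→0) f'(x)/g'(x) = lim(x→0) (sin(x))/(2·sin(x)·cos(x))
  = 1/2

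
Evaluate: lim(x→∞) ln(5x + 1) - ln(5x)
This is an ∞-∞ indeterminate form.

Combine fractions or rationalize to convert ∞-∞ to 0/0 form:
  lim(x→∞) ln(5x + 1) - ln(5x) = 0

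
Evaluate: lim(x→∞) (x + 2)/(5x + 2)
This is an ∞/∞ indeterminate form.

Apply L'Hôpital's rule: differentiate numerator and denominator separately.
  f(x) = x + 2   ⇒   f'(x) = 1
  g(x) = 5·x + 2   ⇒   g'(x) = 5
  lim(x→∞) f'(x)/g'(x) = lim(x→∞) (1)/(5)
  = 1/5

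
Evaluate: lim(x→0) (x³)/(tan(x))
This is a 0/0 indeterminate form.

Apply L'Hôpital's rule: differentiate numerator and denominator separately.
  f(x) = x^3   ⇒   f'(x) = 3·x^2
  g(x) = tan(x)   ⇒   g'(x) = tan(x)^2 + 1
  lim(x→0) f'(x)/g'(x) = lim(x→0) (3·x^2)/(tan(x)^2 + 1)
  = 0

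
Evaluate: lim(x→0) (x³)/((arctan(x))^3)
This is a 0/0 indeterminate form.

Apply L'Hôpital's rule: differentiate numerator and denominator separately.
  f(x) = x^3   ⇒   f'(x) = 3·x^2
  g(x) = atan(x)^3   ⇒   g'(x) = 3·atan(x)^2/(x^2 + 1)
  lim(x→0) f'(x)/g'(x) = lim(x→0) (3·x^2)/(3·atan(x)^2/(x^2 + 1))
  = 1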